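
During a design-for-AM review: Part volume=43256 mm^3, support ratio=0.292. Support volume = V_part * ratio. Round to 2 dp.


V_support = 43256 * 0.292 = 12630.75 mm^3


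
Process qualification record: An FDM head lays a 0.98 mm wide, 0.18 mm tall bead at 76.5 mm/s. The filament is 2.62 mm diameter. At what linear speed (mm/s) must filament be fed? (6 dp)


Q = 0.98 * 0.18 * 76.5 = 13.4946 mm^3/s
A_fil = pi*(2.62/2)^2 = 5.39128715 mm^2
v_feed = 13.4946 / 5.39128715 = 2.503039 mm/s


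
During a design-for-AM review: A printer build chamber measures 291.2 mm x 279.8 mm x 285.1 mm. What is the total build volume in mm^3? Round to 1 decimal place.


V = 291.2 * 279.8 * 285.1 = 23229309.4 mm^3


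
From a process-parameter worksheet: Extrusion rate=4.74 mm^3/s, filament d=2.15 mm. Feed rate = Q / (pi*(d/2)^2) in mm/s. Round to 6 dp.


A = pi*(2.15/2)^2 = 3.630503
v = 4.74 / 3.630503 = 1.305604 mm/s


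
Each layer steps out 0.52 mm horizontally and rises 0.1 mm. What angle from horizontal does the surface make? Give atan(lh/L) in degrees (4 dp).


angle = atan(0.1/0.52) = 10.8855 degrees


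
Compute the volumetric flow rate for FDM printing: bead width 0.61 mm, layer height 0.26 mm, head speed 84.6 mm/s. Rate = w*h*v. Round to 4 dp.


Rate = 0.61 * 0.26 * 84.6 = 13.4176 mm^3/s


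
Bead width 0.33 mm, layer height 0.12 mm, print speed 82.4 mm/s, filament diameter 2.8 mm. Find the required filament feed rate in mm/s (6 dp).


Q = 0.33 * 0.12 * 82.4 = 3.26304 mm^3/s
A_fil = pi*(2.8/2)^2 = 6.1575216 mm^2
v_feed = 3.26304 / 6.1575216 = 0.529927 mm/s


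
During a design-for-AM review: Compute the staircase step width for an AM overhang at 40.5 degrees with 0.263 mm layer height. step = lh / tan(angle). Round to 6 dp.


step = 0.263 / tan(40.5) = 0.307933 mm


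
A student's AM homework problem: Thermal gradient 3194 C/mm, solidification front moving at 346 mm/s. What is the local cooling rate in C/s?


CR = 3194 * 346 = 1105124 C/s


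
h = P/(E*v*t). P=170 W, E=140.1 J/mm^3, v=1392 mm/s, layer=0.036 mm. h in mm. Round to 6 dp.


h = 170 / (140.1*1392*0.036) = 0.024214 mm


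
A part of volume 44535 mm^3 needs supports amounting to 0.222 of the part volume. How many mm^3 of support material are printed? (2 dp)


V_support = 44535 * 0.222 = 9886.77 mm^3


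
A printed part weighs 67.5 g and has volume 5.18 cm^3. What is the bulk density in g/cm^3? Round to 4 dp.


rho = 67.5 / 5.18 = 13.0309 g/cm^3


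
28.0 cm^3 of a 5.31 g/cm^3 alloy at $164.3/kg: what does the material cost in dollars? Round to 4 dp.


Mass = 28.0*5.31/1000 = 0.14868 kg
Cost = 0.14868 * 164.3 = 24.4281 $


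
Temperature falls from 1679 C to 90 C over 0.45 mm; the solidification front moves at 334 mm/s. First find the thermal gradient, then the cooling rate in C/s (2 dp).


G = (1679-90)/0.45 = 3531.11111111 C/mm
CR = 3531.11111111 * 334 = 1179391.11 C/s


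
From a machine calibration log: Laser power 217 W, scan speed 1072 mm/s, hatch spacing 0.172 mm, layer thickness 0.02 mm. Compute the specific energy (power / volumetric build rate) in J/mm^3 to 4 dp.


Build rate = 1072 * 0.172 * 0.02 = 3.68768 mm^3/s
SE = 217 / 3.68768 = 58.8446 J/mm^3


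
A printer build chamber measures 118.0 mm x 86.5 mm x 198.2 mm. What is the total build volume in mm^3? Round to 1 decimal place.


V = 118.0 * 86.5 * 198.2 = 2023027.4 mm^3


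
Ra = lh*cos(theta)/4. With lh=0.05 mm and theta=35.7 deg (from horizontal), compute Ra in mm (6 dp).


Ra = 0.05 * cos(35.7) / 4 = 0.010151 mm


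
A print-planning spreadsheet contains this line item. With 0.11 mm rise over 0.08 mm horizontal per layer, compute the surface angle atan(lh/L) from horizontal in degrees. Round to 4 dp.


angle = atan(0.11/0.08) = 53.9726 degrees


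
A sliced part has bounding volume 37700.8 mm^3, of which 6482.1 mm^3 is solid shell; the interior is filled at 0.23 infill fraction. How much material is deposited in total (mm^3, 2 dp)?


V_infill = (37700.8 - 6482.1) * 0.23 = 7180.3
V_total = 6482.1 + 7180.3 = 13662.4 mm^3


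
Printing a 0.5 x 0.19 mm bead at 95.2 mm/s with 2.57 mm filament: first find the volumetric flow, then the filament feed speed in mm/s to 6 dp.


Q = 0.5 * 0.19 * 95.2 = 9.044 mm^3/s
A_fil = pi*(2.57/2)^2 = 5.18747633 mm^2
v_feed = 9.044 / 5.18747633 = 1.74343 mm/s


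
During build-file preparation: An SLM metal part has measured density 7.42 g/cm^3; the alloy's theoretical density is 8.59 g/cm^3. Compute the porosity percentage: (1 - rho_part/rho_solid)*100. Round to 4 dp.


Porosity = (1-7.42/8.59)*100 = 13.6205 %


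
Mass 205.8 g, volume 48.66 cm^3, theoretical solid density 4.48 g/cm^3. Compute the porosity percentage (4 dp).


rho_part = 205.8 / 48.66 = 4.22934649 g/cm^3
Porosity = (1 - 4.22934649/4.48)*100 = 5.5949 %


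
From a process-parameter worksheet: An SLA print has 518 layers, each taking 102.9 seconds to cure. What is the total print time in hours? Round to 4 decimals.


t = 518 * 102.9 / 3600 = 14.8062 hrs


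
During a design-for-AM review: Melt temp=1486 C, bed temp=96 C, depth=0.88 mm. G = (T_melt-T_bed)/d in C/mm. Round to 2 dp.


G = (1486-96)/0.88 = 1579.55 C/mm


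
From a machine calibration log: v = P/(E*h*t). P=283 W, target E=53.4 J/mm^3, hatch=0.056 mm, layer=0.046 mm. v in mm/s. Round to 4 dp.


v = 283 / (53.4*0.056*0.046) = 2057.308 mm/s


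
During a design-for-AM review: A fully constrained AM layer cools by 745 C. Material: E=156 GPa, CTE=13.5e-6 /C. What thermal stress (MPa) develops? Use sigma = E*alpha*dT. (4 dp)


sigma = 156*1000 * 13.5e-6 * 745 = 1568.97 MPa


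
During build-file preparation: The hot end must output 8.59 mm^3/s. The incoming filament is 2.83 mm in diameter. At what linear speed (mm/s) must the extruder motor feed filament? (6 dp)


A = pi*(2.83/2)^2 = 6.290175
v = 8.59 / 6.290175 = 1.365622 mm/s


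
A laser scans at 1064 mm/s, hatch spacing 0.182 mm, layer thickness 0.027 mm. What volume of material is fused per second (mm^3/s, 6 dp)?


Rate = 1064 * 0.182 * 0.027 = 5.228496 mm^3/s


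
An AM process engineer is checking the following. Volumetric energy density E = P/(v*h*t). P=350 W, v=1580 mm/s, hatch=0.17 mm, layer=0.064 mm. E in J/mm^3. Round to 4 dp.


E = 350 / (1580*0.17*0.064) = 20.3602 J/mm^3


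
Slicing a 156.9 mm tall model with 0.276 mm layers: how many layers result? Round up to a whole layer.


Layers = ceil(156.9/0.276) = 569


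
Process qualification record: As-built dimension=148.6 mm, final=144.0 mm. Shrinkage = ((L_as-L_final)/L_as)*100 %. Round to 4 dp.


Shrinkage = ((148.6-144.0)/148.6)*100 = 3.0956 %


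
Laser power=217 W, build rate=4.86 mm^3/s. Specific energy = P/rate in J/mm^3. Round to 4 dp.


SE = 217 / 4.86 = 44.6502 J/mm^3


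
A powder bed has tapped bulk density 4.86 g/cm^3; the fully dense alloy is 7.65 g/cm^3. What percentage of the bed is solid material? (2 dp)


Packing = (4.86/7.65)*100 = 63.53 %


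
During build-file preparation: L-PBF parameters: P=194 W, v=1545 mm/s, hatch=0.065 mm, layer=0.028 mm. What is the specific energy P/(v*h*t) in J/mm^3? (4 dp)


Build rate = 1545 * 0.065 * 0.028 = 2.8119 mm^3/s
SE = 194 / 2.8119 = 68.9925 J/mm^3


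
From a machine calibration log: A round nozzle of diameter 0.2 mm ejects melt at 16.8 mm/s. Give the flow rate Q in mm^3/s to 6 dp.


A = pi*(0.2/2)^2 = 0.03141593 mm^2
Q = 0.03141593 * 16.8 = 0.527788 mm^3/s


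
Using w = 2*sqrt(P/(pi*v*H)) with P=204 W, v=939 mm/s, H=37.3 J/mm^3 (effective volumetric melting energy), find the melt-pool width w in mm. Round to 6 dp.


w = 2*sqrt(204/(pi*939*37.3)) = 0.086116 mm


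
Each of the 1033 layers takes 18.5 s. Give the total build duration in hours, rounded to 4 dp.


t = 1033 * 18.5 / 3600 = 5.3085 hrs


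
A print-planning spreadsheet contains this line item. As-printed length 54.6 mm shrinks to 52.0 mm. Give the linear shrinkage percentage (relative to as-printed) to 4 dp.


Shrinkage = ((54.6-52.0)/54.6)*100 = 4.7619 %


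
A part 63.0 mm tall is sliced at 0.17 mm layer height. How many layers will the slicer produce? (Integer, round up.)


Layers = ceil(63.0/0.17) = 371


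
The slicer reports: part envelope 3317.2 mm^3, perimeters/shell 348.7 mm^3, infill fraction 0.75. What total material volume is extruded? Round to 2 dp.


V_infill = (3317.2 - 348.7) * 0.75 = 2226.38
V_total = 348.7 + 2226.38 = 2575.08 mm^3


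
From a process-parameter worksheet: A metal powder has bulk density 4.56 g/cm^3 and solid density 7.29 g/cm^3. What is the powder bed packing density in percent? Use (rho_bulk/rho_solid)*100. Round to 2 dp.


Packing = (4.56/7.29)*100 = 62.55 %


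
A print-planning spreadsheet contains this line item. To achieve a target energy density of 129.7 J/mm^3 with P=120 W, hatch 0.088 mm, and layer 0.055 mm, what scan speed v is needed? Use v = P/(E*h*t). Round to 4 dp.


v = 120 / (129.7*0.088*0.055) = 191.1595 mm/s


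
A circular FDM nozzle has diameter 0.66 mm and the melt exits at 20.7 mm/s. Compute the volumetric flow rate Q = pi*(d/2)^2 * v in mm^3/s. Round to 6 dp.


A = pi*(0.66/2)^2 = 0.34211944 mm^2
Q = 0.34211944 * 20.7 = 7.081872 mm^3/s


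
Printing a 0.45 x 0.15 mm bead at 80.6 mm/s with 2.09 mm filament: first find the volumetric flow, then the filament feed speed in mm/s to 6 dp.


Q = 0.45 * 0.15 * 80.6 = 5.4405 mm^3/s
A_fil = pi*(2.09/2)^2 = 3.43069772 mm^2
v_feed = 5.4405 / 3.43069772 = 1.585829 mm/s


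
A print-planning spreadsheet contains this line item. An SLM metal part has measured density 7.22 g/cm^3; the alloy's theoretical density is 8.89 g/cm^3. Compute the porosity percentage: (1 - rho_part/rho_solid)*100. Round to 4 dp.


Porosity = (1-7.22/8.89)*100 = 18.7852 %


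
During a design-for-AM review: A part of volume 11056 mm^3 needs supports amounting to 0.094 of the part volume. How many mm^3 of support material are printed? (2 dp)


V_support = 11056 * 0.094 = 1039.26 mm^3


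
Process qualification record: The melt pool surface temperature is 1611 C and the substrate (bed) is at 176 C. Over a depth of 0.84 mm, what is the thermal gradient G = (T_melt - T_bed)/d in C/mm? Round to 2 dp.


G = (1611-176)/0.84 = 1708.33 C/mm


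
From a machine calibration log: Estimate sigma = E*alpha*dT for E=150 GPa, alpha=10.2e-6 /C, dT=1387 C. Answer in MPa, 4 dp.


sigma = 150*1000 * 10.2e-6 * 1387 = 2122.11 MPa


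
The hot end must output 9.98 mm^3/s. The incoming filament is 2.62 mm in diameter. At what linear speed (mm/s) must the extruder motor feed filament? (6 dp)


A = pi*(2.62/2)^2 = 5.391287
v = 9.98 / 5.391287 = 1.851135 mm/s


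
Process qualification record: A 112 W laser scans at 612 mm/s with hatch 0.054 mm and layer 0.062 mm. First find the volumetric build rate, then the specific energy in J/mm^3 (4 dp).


Build rate = 612 * 0.054 * 0.062 = 2.048976 mm^3/s
SE = 112 / 2.048976 = 54.6615 J/mm^3


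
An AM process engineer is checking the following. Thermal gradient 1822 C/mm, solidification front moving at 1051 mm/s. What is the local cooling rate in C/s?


CR = 1822 * 1051 = 1914922 C/s


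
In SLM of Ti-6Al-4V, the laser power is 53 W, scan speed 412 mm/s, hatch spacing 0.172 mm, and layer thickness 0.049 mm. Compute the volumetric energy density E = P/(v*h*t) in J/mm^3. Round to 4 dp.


E = 53 / (412*0.172*0.049) = 15.2635 J/mm^3


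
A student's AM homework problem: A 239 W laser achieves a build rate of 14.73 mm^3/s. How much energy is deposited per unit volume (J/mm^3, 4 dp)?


SE = 239 / 14.73 = 16.2254 J/mm^3


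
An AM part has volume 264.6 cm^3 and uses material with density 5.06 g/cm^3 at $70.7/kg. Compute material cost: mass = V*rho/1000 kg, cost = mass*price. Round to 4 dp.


Mass = 264.6*5.06/1000 = 1.338876 kg
Cost = 1.338876 * 70.7 = 94.6585 $


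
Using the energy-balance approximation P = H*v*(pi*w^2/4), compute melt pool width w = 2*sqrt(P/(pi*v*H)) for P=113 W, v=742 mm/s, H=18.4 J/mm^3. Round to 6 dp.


w = 2*sqrt(113/(pi*742*18.4)) = 0.102656 mm


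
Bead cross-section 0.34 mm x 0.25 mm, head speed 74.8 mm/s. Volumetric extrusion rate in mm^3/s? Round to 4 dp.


Rate = 0.34 * 0.25 * 74.8 = 6.358 mm^3/s


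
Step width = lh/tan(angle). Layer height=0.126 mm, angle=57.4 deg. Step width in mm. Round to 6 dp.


step = 0.126 / tan(57.4) = 0.08058 mm


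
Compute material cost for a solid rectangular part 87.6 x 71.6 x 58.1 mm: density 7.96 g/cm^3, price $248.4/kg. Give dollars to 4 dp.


V = 87.6 * 71.6 * 58.1 = 364412.496 mm^3 = 364.412496 cm^3
Mass = 364.412496 * 7.96 / 1000 = 2.90072347 kg
Cost = 2.90072347 * 248.4 = 720.5397 $


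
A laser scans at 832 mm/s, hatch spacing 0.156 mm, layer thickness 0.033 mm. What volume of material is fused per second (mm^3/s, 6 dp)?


Rate = 832 * 0.156 * 0.033 = 4.283136 mm^3/s


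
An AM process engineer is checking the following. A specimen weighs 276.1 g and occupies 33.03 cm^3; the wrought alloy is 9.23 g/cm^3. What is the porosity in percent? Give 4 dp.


rho_part = 276.1 / 33.03 = 8.35906751 g/cm^3
Porosity = (1 - 8.35906751/9.23)*100 = 9.4359 %


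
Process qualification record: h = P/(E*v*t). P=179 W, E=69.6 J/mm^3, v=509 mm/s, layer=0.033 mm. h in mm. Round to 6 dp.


h = 179 / (69.6*509*0.033) = 0.153113 mm


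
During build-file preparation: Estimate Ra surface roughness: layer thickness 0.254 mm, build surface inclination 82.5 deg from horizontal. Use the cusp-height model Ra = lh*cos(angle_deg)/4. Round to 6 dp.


Ra = 0.254 * cos(82.5) / 4 = 0.008288 mm


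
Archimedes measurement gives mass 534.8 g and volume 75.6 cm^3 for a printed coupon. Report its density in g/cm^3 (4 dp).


rho = 534.8 / 75.6 = 7.0741 g/cm^3


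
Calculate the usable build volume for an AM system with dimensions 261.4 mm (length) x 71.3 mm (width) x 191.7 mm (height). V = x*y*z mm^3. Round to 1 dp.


V = 261.4 * 71.3 * 191.7 = 3572870.1 mm^3


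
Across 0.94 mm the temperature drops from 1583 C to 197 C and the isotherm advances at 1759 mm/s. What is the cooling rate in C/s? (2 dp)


G = (1583-197)/0.94 = 1474.46808511 C/mm
CR = 1474.46808511 * 1759 = 2593589.36 C/s


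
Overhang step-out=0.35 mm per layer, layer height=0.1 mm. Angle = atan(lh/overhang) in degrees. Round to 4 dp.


angle = atan(0.1/0.35) = 15.9454 degrees


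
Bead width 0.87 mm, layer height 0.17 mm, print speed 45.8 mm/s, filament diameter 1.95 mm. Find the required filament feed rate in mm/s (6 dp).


Q = 0.87 * 0.17 * 45.8 = 6.77382 mm^3/s
A_fil = pi*(1.95/2)^2 = 2.98647652 mm^2
v_feed = 6.77382 / 2.98647652 = 2.268164 mm/s


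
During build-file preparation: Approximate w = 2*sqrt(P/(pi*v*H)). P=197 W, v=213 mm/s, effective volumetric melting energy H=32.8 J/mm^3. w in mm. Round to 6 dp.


w = 2*sqrt(197/(pi*213*32.8)) = 0.189479 mm


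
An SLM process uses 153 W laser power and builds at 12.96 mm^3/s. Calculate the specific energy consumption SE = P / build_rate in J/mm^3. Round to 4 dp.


SE = 153 / 12.96 = 11.8056 J/mm^3


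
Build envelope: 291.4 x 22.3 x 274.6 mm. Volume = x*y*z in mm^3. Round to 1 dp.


V = 291.4 * 22.3 * 274.6 = 1784411.2 mm^3


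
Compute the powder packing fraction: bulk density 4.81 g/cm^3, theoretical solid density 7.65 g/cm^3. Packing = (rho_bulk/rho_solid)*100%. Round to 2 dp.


Packing = (4.81/7.65)*100 = 62.88 %


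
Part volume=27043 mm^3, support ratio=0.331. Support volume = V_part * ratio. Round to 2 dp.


V_support = 27043 * 0.331 = 8951.23 mm^3


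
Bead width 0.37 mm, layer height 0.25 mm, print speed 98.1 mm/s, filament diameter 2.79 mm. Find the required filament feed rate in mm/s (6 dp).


Q = 0.37 * 0.25 * 98.1 = 9.07425 mm^3/s
A_fil = pi*(2.79/2)^2 = 6.11361784 mm^2
v_feed = 9.07425 / 6.11361784 = 1.484268 mm/s


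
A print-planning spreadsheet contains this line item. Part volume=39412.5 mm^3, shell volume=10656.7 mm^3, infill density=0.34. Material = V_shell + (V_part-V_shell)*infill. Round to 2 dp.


V_infill = (39412.5 - 10656.7) * 0.34 = 9776.97
V_total = 10656.7 + 9776.97 = 20433.67 mm^3


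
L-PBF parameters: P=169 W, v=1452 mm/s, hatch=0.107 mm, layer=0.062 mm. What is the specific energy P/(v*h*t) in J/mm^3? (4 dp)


Build rate = 1452 * 0.107 * 0.062 = 9.632568 mm^3/s
SE = 169 / 9.632568 = 17.5446 J/mm^3


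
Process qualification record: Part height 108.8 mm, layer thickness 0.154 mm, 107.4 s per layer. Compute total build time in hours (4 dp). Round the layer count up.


Layers = ceil(108.8/0.154) = 707
t = 707 * 107.4 / 3600 = 21.0922 hrs


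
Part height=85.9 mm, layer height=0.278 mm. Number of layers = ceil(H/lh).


Layers = ceil(85.9/0.278) = 309


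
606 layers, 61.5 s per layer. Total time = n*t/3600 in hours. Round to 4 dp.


t = 606 * 61.5 / 3600 = 10.3525 hrs


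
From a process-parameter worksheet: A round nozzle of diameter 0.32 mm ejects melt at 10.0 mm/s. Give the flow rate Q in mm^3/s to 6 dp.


A = pi*(0.32/2)^2 = 0.08042477 mm^2
Q = 0.08042477 * 10.0 = 0.804248 mm^3/s


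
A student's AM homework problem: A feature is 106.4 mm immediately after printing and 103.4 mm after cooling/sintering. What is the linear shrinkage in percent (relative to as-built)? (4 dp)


Shrinkage = ((106.4-103.4)/106.4)*100 = 2.8195 %


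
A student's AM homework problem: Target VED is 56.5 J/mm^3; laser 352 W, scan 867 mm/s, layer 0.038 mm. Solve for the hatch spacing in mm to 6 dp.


h = 352 / (56.5*867*0.038) = 0.1891 mm


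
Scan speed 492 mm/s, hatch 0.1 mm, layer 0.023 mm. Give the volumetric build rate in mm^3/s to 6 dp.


Rate = 492 * 0.1 * 0.023 = 1.1316 mm^3/s


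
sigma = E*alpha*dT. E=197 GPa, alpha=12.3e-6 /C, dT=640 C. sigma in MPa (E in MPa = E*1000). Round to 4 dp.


sigma = 197*1000 * 12.3e-6 * 640 = 1550.784 MPa


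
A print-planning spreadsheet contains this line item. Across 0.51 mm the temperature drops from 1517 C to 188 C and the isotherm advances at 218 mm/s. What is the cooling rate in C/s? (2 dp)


G = (1517-188)/0.51 = 2605.88235294 C/mm
CR = 2605.88235294 * 218 = 568082.35 C/s


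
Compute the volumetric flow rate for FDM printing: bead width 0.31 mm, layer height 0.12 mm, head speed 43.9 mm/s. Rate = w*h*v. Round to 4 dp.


Rate = 0.31 * 0.12 * 43.9 = 1.6331 mm^3/s


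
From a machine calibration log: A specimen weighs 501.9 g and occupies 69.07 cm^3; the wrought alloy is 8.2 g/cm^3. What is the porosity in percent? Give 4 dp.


rho_part = 501.9 / 69.07 = 7.26654119 g/cm^3
Porosity = (1 - 7.26654119/8.2)*100 = 11.3836 %


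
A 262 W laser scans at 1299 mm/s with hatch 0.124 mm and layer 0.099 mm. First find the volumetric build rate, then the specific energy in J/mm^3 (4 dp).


Build rate = 1299 * 0.124 * 0.099 = 15.946524 mm^3/s
SE = 262 / 15.946524 = 16.4299 J/mm^3


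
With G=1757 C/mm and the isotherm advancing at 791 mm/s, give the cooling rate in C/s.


CR = 1757 * 791 = 1389787 C/s


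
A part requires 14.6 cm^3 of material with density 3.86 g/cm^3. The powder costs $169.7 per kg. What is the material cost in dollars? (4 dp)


Mass = 14.6*3.86/1000 = 0.056356 kg
Cost = 0.056356 * 169.7 = 9.5636 $


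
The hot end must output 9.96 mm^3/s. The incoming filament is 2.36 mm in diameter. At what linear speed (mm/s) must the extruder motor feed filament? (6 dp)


A = pi*(2.36/2)^2 = 4.374354
v = 9.96 / 4.374354 = 2.276908 mm/s


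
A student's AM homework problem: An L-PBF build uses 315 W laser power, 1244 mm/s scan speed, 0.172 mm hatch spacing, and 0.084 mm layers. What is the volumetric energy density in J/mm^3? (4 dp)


E = 315 / (1244*0.172*0.084) = 17.526 J/mm^3


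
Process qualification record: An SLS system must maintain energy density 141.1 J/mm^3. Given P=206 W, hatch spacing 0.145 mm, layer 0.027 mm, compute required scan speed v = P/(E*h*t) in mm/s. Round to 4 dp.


v = 206 / (141.1*0.145*0.027) = 372.9138 mm/s


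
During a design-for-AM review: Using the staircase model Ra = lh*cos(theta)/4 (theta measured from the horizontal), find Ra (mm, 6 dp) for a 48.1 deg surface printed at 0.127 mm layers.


Ra = 0.127 * cos(48.1) / 4 = 0.021204 mm


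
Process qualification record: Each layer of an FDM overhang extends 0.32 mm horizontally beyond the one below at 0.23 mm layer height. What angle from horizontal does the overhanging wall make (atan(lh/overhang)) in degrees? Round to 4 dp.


angle = atan(0.23/0.32) = 35.7067 degrees


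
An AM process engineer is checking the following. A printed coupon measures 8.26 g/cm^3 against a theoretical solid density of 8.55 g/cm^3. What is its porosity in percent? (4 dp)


Porosity = (1-8.26/8.55)*100 = 3.3918 %


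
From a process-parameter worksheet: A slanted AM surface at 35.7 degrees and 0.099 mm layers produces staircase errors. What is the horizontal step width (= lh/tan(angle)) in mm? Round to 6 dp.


step = 0.099 / tan(35.7) = 0.137773 mm


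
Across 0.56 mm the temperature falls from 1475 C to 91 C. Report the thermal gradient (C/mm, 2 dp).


G = (1475-91)/0.56 = 2471.43 C/mm


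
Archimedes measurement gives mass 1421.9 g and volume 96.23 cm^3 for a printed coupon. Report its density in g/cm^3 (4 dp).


rho = 1421.9 / 96.23 = 14.7761 g/cm^3


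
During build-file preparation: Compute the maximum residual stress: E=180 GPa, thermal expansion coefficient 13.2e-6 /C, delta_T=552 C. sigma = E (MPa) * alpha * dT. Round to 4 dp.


sigma = 180*1000 * 13.2e-6 * 552 = 1311.552 MPa


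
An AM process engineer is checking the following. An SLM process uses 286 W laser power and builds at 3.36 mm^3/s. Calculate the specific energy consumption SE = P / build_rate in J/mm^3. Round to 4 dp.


SE = 286 / 3.36 = 85.119 J/mm^3


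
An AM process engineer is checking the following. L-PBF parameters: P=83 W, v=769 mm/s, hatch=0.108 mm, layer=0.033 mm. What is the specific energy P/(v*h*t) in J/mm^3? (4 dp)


Build rate = 769 * 0.108 * 0.033 = 2.740716 mm^3/s
SE = 83 / 2.740716 = 30.2841 J/mm^3


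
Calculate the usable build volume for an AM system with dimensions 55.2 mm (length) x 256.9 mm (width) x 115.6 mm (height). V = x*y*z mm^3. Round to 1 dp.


V = 55.2 * 256.9 * 115.6 = 1639309.7 mm^3


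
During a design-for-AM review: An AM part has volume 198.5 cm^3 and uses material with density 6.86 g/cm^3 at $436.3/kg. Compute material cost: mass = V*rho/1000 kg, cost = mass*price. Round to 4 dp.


Mass = 198.5*6.86/1000 = 1.36171 kg
Cost = 1.36171 * 436.3 = 594.1141 $


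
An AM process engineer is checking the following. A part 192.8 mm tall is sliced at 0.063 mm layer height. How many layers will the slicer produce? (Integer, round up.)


Layers = ceil(192.8/0.063) = 3061


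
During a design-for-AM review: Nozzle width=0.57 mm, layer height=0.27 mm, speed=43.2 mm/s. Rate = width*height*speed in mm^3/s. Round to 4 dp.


Rate = 0.57 * 0.27 * 43.2 = 6.6485 mm^3/s


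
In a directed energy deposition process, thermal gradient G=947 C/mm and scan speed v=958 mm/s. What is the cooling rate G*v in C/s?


CR = 947 * 958 = 907226 C/s


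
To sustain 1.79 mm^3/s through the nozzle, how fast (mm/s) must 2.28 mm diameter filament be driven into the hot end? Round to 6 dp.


A = pi*(2.28/2)^2 = 4.082814
v = 1.79 / 4.082814 = 0.438423 mm/s


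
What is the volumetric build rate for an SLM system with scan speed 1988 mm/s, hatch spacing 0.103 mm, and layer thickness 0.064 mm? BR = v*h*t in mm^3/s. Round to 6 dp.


Rate = 1988 * 0.103 * 0.064 = 13.104896 mm^3/s


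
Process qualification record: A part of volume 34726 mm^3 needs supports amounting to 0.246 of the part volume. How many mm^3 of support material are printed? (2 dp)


V_support = 34726 * 0.246 = 8542.6 mm^3


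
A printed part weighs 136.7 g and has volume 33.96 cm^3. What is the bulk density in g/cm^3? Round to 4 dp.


rho = 136.7 / 33.96 = 4.0253 g/cm^3


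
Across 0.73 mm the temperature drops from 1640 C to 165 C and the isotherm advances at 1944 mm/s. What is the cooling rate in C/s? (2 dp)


G = (1640-165)/0.73 = 2020.54794521 C/mm
CR = 2020.54794521 * 1944 = 3927945.21 C/s


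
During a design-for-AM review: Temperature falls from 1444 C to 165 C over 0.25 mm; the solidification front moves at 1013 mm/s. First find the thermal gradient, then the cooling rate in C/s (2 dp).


G = (1444-165)/0.25 = 5116.0 C/mm
CR = 5116.0 * 1013 = 5182508.0 C/s


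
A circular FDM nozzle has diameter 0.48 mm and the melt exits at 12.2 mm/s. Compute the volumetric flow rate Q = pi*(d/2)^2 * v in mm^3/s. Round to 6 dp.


A = pi*(0.48/2)^2 = 0.18095574 mm^2
Q = 0.18095574 * 12.2 = 2.20766 mm^3/s


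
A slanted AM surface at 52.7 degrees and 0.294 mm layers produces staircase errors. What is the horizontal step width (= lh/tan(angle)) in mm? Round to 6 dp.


step = 0.294 / tan(52.7) = 0.223968 mm


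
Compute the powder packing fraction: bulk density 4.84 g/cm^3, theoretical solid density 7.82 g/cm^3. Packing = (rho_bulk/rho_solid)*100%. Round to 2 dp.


Packing = (4.84/7.82)*100 = 61.89 %


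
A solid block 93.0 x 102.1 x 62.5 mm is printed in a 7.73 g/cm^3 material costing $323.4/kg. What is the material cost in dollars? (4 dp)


V = 93.0 * 102.1 * 62.5 = 593456.25 mm^3 = 593.45625 cm^3
Mass = 593.45625 * 7.73 / 1000 = 4.58741681 kg
Cost = 4.58741681 * 323.4 = 1483.5706 $


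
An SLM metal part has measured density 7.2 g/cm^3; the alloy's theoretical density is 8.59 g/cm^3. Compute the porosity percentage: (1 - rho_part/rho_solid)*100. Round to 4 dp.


Porosity = (1-7.2/8.59)*100 = 16.1816 %


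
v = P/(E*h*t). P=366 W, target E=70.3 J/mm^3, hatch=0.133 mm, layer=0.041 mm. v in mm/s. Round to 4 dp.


v = 366 / (70.3*0.133*0.041) = 954.7513 mm/s


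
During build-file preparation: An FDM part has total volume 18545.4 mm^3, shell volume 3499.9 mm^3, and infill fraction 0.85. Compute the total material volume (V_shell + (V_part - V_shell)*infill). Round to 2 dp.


V_infill = (18545.4 - 3499.9) * 0.85 = 12788.68
V_total = 3499.9 + 12788.68 = 16288.58 mm^3


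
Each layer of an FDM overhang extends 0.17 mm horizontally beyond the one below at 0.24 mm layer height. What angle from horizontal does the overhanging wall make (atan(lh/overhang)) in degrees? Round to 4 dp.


angle = atan(0.24/0.17) = 54.6888 degrees


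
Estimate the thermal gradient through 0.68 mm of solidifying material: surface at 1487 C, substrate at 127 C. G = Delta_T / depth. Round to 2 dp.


G = (1487-127)/0.68 = 2000.0 C/mm


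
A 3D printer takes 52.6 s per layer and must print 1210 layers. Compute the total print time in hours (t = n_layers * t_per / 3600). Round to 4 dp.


t = 1210 * 52.6 / 3600 = 17.6794 hrs


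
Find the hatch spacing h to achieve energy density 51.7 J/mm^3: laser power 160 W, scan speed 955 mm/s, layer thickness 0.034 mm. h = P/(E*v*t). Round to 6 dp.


h = 160 / (51.7*955*0.034) = 0.095312 mm


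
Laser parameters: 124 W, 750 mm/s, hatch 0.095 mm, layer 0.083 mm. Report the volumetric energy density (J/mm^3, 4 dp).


E = 124 / (750*0.095*0.083) = 20.9681 J/mm^3


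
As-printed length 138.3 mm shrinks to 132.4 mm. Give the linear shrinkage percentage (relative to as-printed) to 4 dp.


Shrinkage = ((138.3-132.4)/138.3)*100 = 4.2661 %


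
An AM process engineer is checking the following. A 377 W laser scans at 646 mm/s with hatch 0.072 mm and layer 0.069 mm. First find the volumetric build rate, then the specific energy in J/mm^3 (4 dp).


Build rate = 646 * 0.072 * 0.069 = 3.209328 mm^3/s
SE = 377 / 3.209328 = 117.4701 J/mm^3


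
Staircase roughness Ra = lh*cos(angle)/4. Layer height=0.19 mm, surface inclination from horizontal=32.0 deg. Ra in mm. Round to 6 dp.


Ra = 0.19 * cos(32.0) / 4 = 0.040282 mm


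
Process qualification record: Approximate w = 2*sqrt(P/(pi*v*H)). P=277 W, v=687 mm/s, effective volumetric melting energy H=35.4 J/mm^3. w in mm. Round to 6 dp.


w = 2*sqrt(277/(pi*687*35.4)) = 0.120425 mm


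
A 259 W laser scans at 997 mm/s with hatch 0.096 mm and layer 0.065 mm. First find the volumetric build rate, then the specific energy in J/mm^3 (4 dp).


Build rate = 997 * 0.096 * 0.065 = 6.22128 mm^3/s
SE = 259 / 6.22128 = 41.6313 J/mm^3


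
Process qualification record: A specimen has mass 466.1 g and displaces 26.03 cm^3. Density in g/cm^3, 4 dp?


rho = 466.1 / 26.03 = 17.9063 g/cm^3


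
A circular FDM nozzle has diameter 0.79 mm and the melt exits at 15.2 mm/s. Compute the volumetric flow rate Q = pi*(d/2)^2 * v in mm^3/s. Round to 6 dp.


A = pi*(0.79/2)^2 = 0.49016699 mm^2
Q = 0.49016699 * 15.2 = 7.450538 mm^3/s


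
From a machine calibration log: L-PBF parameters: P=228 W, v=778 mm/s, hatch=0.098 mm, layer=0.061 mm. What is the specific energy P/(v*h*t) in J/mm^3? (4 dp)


Build rate = 778 * 0.098 * 0.061 = 4.650884 mm^3/s
SE = 228 / 4.650884 = 49.0229 J/mm^3


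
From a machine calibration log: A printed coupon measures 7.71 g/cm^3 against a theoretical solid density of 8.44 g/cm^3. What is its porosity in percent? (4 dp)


Porosity = (1-7.71/8.44)*100 = 8.6493 %


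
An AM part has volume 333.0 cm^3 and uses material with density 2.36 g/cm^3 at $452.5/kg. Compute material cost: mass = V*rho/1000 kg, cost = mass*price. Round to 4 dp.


Mass = 333.0*2.36/1000 = 0.78588 kg
Cost = 0.78588 * 452.5 = 355.6107 $


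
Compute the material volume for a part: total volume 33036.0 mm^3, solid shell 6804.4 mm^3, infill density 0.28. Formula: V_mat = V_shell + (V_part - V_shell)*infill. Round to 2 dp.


V_infill = (33036.0 - 6804.4) * 0.28 = 7344.85
V_total = 6804.4 + 7344.85 = 14149.25 mm^3


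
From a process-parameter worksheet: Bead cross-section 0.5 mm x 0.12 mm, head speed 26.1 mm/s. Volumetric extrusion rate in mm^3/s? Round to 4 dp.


Rate = 0.5 * 0.12 * 26.1 = 1.566 mm^3/s


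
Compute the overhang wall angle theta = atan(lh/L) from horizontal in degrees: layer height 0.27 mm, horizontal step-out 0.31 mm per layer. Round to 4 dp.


angle = atan(0.27/0.31) = 41.0548 degrees


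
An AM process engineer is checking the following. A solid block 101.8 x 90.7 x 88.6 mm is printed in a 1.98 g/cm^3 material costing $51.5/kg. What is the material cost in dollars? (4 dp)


V = 101.8 * 90.7 * 88.6 = 818066.836 mm^3 = 818.066836 cm^3
Mass = 818.066836 * 1.98 / 1000 = 1.61977234 kg
Cost = 1.61977234 * 51.5 = 83.4183 $


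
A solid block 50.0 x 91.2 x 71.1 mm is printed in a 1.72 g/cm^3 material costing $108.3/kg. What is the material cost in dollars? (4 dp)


V = 50.0 * 91.2 * 71.1 = 324216.0 mm^3 = 324.216 cm^3
Mass = 324.216 * 1.72 / 1000 = 0.55765152 kg
Cost = 0.55765152 * 108.3 = 60.3937 $


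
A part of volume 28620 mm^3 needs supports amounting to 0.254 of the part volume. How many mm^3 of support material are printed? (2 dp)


V_support = 28620 * 0.254 = 7269.48 mm^3


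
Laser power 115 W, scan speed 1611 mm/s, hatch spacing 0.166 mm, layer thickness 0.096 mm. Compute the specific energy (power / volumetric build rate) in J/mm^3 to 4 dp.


Build rate = 1611 * 0.166 * 0.096 = 25.672896 mm^3/s
SE = 115 / 25.672896 = 4.4794 J/mm^3


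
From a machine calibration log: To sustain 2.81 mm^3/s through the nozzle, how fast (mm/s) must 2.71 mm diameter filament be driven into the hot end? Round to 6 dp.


A = pi*(2.71/2)^2 = 5.768043
v = 2.81 / 5.768043 = 0.487167 mm/s


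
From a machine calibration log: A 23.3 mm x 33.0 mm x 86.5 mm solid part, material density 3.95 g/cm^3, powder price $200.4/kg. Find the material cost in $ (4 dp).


V = 23.3 * 33.0 * 86.5 = 66509.85 mm^3 = 66.50985 cm^3
Mass = 66.50985 * 3.95 / 1000 = 0.26271391 kg
Cost = 0.26271391 * 200.4 = 52.6479 $


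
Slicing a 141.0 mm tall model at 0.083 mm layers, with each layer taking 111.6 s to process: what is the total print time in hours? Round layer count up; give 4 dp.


Layers = ceil(141.0/0.083) = 1699
t = 1699 * 111.6 / 3600 = 52.669 hrs


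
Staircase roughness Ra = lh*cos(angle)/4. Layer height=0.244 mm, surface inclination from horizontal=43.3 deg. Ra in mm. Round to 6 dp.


Ra = 0.244 * cos(43.3) / 4 = 0.044394 mm


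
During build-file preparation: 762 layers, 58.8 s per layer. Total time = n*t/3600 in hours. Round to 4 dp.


t = 762 * 58.8 / 3600 = 12.446 hrs


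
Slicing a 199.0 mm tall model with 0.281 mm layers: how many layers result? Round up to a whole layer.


Layers = ceil(199.0/0.281) = 709


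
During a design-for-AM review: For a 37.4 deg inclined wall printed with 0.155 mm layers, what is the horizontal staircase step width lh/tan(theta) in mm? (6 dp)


step = 0.155 / tan(37.4) = 0.202732 mm


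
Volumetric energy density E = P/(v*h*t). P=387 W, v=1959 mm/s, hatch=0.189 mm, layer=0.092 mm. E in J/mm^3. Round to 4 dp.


E = 387 / (1959*0.189*0.092) = 11.3613 J/mm^3


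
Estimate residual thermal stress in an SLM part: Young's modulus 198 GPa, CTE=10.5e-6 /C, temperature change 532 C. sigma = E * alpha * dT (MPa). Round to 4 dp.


sigma = 198*1000 * 10.5e-6 * 532 = 1106.028 MPa


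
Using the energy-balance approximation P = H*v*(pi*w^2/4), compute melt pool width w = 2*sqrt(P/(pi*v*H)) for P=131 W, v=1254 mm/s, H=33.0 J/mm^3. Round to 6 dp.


w = 2*sqrt(131/(pi*1254*33.0)) = 0.063487 mm


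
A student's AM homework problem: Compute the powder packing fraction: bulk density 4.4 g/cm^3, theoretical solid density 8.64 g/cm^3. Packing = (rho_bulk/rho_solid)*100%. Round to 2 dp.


Packing = (4.4/8.64)*100 = 50.93 %


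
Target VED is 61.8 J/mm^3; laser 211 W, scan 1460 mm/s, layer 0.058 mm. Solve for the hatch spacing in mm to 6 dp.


h = 211 / (61.8*1460*0.058) = 0.040319 mm


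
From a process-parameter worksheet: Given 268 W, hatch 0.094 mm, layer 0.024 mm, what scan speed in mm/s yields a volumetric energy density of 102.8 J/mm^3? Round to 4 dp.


v = 268 / (102.8*0.094*0.024) = 1155.5868 mm/s


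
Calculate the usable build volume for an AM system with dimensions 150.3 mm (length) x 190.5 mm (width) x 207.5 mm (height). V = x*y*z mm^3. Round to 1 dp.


V = 150.3 * 190.5 * 207.5 = 5941171.1 mm^3


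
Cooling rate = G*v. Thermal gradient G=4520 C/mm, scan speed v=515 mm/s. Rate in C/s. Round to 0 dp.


CR = 4520 * 515 = 2327800 C/s


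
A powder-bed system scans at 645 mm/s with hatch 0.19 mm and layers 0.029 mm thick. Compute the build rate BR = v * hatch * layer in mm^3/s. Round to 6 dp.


Rate = 645 * 0.19 * 0.029 = 3.55395 mm^3/s


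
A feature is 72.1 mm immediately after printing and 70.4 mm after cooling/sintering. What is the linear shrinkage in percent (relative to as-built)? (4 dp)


Shrinkage = ((72.1-70.4)/72.1)*100 = 2.3578 %


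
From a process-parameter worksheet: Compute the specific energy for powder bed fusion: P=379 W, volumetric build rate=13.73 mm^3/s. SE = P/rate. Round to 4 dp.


SE = 379 / 13.73 = 27.6038 J/mm^3


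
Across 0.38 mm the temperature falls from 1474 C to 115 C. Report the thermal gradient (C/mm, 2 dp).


G = (1474-115)/0.38 = 3576.32 C/mm


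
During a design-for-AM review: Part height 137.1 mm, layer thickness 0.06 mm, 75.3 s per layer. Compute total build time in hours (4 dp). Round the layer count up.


Layers = ceil(137.1/0.06) = 2285
t = 2285 * 75.3 / 3600 = 47.7946 hrs


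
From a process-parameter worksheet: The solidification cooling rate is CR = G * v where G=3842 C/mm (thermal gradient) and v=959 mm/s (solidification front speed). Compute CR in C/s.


CR = 3842 * 959 = 3684478 C/s


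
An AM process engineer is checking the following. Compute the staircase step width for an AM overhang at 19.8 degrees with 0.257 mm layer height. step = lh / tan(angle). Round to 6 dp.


step = 0.257 / tan(19.8) = 0.713845 mm


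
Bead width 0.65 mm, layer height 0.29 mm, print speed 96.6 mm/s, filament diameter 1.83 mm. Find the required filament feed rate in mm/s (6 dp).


Q = 0.65 * 0.29 * 96.6 = 18.2091 mm^3/s
A_fil = pi*(1.83/2)^2 = 2.63021991 mm^2
v_feed = 18.2091 / 2.63021991 = 6.923033 mm/s


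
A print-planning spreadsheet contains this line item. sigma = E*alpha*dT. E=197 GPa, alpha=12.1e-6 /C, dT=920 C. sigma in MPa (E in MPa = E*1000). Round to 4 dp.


sigma = 197*1000 * 12.1e-6 * 920 = 2193.004 MPa


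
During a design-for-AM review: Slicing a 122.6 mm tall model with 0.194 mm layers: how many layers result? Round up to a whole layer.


Layers = ceil(122.6/0.194) = 632


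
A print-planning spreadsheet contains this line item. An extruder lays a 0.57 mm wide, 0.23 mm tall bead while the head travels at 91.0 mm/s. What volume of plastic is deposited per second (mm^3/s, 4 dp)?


Rate = 0.57 * 0.23 * 91.0 = 11.9301 mm^3/s


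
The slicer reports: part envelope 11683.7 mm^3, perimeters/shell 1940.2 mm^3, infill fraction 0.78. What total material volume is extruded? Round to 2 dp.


V_infill = (11683.7 - 1940.2) * 0.78 = 7599.93
V_total = 1940.2 + 7599.93 = 9540.13 mm^3


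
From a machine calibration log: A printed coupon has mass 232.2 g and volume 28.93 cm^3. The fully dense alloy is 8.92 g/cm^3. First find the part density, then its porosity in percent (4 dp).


rho_part = 232.2 / 28.93 = 8.02627031 g/cm^3
Porosity = (1 - 8.02627031/8.92)*100 = 10.0194 %


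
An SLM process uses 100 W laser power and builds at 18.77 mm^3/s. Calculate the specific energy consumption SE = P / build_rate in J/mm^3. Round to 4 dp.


SE = 100 / 18.77 = 5.3277 J/mm^3


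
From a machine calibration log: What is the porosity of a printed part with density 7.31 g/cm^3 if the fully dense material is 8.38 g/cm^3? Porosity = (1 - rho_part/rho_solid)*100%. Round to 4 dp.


Porosity = (1-7.31/8.38)*100 = 12.7685 %


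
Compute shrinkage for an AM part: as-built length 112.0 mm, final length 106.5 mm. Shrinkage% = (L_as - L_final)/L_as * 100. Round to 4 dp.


Shrinkage = ((112.0-106.5)/112.0)*100 = 4.9107 %


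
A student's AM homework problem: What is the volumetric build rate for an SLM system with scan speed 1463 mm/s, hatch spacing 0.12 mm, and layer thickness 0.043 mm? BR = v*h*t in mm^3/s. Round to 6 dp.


Rate = 1463 * 0.12 * 0.043 = 7.54908 mm^3/s


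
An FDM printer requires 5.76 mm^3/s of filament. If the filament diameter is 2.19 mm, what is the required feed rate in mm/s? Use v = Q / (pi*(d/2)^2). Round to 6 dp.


A = pi*(2.19/2)^2 = 3.766848
v = 5.76 / 3.766848 = 1.52913 mm/s


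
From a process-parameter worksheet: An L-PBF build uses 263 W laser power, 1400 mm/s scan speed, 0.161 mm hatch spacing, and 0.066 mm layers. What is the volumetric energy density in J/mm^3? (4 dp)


E = 263 / (1400*0.161*0.066) = 17.679 J/mm^3


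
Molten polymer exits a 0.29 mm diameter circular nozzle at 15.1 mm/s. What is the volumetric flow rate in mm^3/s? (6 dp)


A = pi*(0.29/2)^2 = 0.06605199 mm^2
Q = 0.06605199 * 15.1 = 0.997385 mm^3/s


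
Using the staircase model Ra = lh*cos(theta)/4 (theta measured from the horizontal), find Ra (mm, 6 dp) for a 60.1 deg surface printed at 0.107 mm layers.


Ra = 0.107 * cos(60.1) / 4 = 0.013335 mm


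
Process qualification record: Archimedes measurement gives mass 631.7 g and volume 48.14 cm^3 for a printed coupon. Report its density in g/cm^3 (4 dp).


rho = 631.7 / 48.14 = 13.1221 g/cm^3


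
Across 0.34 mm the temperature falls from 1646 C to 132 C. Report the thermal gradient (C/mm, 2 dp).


G = (1646-132)/0.34 = 4452.94 C/mm
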